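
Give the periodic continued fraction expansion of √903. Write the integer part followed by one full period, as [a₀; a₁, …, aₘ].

a₀ = ⌊√903⌋ = 30.
With m₀=0, d₀=1 and mₖ₊₁ = dₖaₖ − mₖ, dₖ₊₁ = (n − mₖ₊₁²)/dₖ, aₖ₊₁ = ⌊(a₀+mₖ₊₁)/dₖ₊₁⌋:
  k=1: m=30, d=3, a=20
  k=2: m=30, d=1, a=60
d=1 and a=2a₀=60 at k=2, so the next step gives (m, d) = (30, 3) again — its k=1 value — and the period has length 2.

[30; 20, 60]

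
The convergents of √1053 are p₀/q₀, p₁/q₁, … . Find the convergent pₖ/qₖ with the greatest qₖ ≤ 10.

√1053 = [32; 2, 4, 2, 64, …] (period length 4).
Convergents:
  p_0/q_0 = 32/1
  p_1/q_1 = 65/2
  p_2/q_2 = 292/9
  p_3/q_3 = 649/20
q_2 = 9 ≤ 10 < 20 = q_3, so the answer is 292/9.

292/9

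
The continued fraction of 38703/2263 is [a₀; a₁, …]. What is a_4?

14

38703 = 17·2263 + 232   →  a_0 = 17
2263 = 9·232 + 175   →  a_1 = 9
232 = 1·175 + 57   →  a_2 = 1
175 = 3·57 + 4   →  a_3 = 3
57 = 14·4 + 1   →  a_4 = 14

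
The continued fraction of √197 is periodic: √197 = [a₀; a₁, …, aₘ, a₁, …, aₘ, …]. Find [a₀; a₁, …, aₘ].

[14; 28]

a₀ = ⌊√197⌋ = 14.
With m₀=0, d₀=1 and mₖ₊₁ = dₖaₖ − mₖ, dₖ₊₁ = (n − mₖ₊₁²)/dₖ, aₖ₊₁ = ⌊(a₀+mₖ₊₁)/dₖ₊₁⌋:
  k=1: m=14, d=1, a=28
d=1 and a=2a₀=28 at k=1, so the next step gives (m, d) = (14, 1) again — its k=1 value — and the period has length 1.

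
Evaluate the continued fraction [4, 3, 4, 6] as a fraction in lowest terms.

Fold from the inside: start with 6/1.
  4 + 1/6 = 25/6
  3 + 6/25 = 81/25
  4 + 25/81 = 349/81

349/81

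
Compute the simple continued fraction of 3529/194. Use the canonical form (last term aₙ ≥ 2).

[18; 5, 4, 9]

3529 = 18*194 + 37
194 = 5*37 + 9
37 = 4*9 + 1
9 = 9*1 + 0  (stop)
So 3529/194 = [18; 5, 4, 9].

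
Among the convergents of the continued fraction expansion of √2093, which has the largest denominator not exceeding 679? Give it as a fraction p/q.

√2093 = [45; 1, 2, 1, 90, …] (period length 4).
Convergents:
  p_0/q_0 = 45/1
  p_1/q_1 = 46/1
  p_2/q_2 = 137/3
  p_3/q_3 = 183/4
  p_4/q_4 = 16607/363
  p_5/q_5 = 16790/367
  p_6/q_6 = 50187/1097
q_5 = 367 ≤ 679 < 1097 = q_6, so the answer is 16790/367.

16790/367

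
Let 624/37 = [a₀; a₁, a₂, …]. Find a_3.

2

624 = 16·37 + 32   →  a_0 = 16
37 = 1·32 + 5   →  a_1 = 1
32 = 6·5 + 2   →  a_2 = 6
5 = 2·2 + 1   →  a_3 = 2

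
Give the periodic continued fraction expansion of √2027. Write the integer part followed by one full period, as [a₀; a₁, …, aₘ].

a₀ = ⌊√2027⌋ = 45.
With m₀=0, d₀=1 and mₖ₊₁ = dₖaₖ − mₖ, dₖ₊₁ = (n − mₖ₊₁²)/dₖ, aₖ₊₁ = ⌊(a₀+mₖ₊₁)/dₖ₊₁⌋:
  k=1: m=45, d=2, a=45
  k=2: m=45, d=1, a=90
d=1 and a=2a₀=90 at k=2, so the next step gives (m, d) = (45, 2) again — its k=1 value — and the period has length 2.

[45; 45, 90]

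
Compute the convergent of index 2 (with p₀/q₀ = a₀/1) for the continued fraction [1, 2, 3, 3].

10/7

Using pₖ = aₖpₖ₋₁ + pₖ₋₂, qₖ = aₖqₖ₋₁ + qₖ₋₂ (with p₋₁=1, p₋₂=0, q₋₁=0, q₋₂=1):
  k=0: a=1, p=1, q=1
  k=1: a=2, p=3, q=2
  k=2: a=3, p=10, q=7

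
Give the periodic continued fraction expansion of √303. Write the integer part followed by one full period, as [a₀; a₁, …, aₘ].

a₀ = ⌊√303⌋ = 17.
With m₀=0, d₀=1 and mₖ₊₁ = dₖaₖ − mₖ, dₖ₊₁ = (n − mₖ₊₁²)/dₖ, aₖ₊₁ = ⌊(a₀+mₖ₊₁)/dₖ₊₁⌋:
  k=1: m=17, d=14, a=2
  k=2: m=11, d=13, a=2
  k=3: m=15, d=6, a=5
  k=4: m=15, d=13, a=2
  k=5: m=11, d=14, a=2
  k=6: m=17, d=1, a=34
d=1 and a=2a₀=34 at k=6, so the next step gives (m, d) = (17, 14) again — its k=1 value — and the period has length 6.

[17; 2, 2, 5, 2, 2, 34]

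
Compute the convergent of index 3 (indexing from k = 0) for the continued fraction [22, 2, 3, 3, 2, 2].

Using pₖ = aₖpₖ₋₁ + pₖ₋₂, qₖ = aₖqₖ₋₁ + qₖ₋₂ (with p₋₁=1, p₋₂=0, q₋₁=0, q₋₂=1):
  k=0: a=22, p=22, q=1
  k=1: a=2, p=45, q=2
  k=2: a=3, p=157, q=7
  k=3: a=3, p=516, q=23

516/23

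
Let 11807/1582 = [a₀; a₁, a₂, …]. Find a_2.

11807 = 7·1582 + 733   →  a_0 = 7
1582 = 2·733 + 116   →  a_1 = 2
733 = 6·116 + 37   →  a_2 = 6

6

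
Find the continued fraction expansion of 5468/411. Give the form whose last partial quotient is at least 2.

[13; 3, 3, 2, 8, 2]

5468 = 13×411 + 125
411 = 3×125 + 36
125 = 3×36 + 17
36 = 2×17 + 2
17 = 8×2 + 1
2 = 2×1 + 0  (stop)
So 5468/411 = [13; 3, 3, 2, 8, 2].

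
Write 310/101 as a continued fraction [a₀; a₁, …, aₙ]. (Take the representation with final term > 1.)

[3; 14, 2, 3]

310 = 3×101 + 7
101 = 14×7 + 3
7 = 2×3 + 1
3 = 3×1 + 0  (stop)
So 310/101 = [3; 14, 2, 3].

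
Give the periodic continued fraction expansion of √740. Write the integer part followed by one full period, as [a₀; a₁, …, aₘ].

[27; 4, 1, 12, 1, 4, 54]

a₀ = ⌊√740⌋ = 27.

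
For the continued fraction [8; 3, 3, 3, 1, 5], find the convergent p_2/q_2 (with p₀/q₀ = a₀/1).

83/10

Using pₖ = aₖpₖ₋₁ + pₖ₋₂, qₖ = aₖqₖ₋₁ + qₖ₋₂ (with p₋₁=1, p₋₂=0, q₋₁=0, q₋₂=1):
  k=0: a=8, p=8, q=1
  k=1: a=3, p=25, q=3
  k=2: a=3, p=83, q=10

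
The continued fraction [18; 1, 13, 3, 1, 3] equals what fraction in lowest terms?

4051/214

Using pₖ = aₖpₖ₋₁ + pₖ₋₂ and qₖ = aₖqₖ₋₁ + qₖ₋₂:
  k=0: a=18, p=18, q=1
  k=1: a=1, p=19, q=1
  k=2: a=13, p=265, q=14
  k=3: a=3, p=814, q=43
  k=4: a=1, p=1079, q=57
  k=5: a=3, p=4051, q=214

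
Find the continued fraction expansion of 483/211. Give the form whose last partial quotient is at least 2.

[2; 3, 2, 5, 1, 1, 2]

483 = 2·211 + 61
211 = 3·61 + 28
61 = 2·28 + 5
28 = 5·5 + 3
5 = 1·3 + 2
3 = 1·2 + 1
2 = 2·1 + 0  (stop)
So 483/211 = [2; 3, 2, 5, 1, 1, 2].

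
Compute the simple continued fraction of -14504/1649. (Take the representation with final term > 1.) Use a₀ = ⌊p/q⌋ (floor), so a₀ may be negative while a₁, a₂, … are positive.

-14504 = -9*1649 + 337
1649 = 4*337 + 301
337 = 1*301 + 36
301 = 8*36 + 13
36 = 2*13 + 10
13 = 1*10 + 3
10 = 3*3 + 1
3 = 3*1 + 0  (stop)
So -14504/1649 = [-9; 4, 1, 8, 2, 1, 3, 3].

[-9; 4, 1, 8, 2, 1, 3, 3]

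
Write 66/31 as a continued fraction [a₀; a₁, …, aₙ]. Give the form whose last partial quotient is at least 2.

[2; 7, 1, 3]

66 = 2×31 + 4
31 = 7×4 + 3
4 = 1×3 + 1
3 = 3×1 + 0  (stop)
So 66/31 = [2; 7, 1, 3].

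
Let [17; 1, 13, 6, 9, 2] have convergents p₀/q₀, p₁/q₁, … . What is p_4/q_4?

Using pₖ = aₖpₖ₋₁ + pₖ₋₂, qₖ = aₖqₖ₋₁ + qₖ₋₂ (with p₋₁=1, p₋₂=0, q₋₁=0, q₋₂=1):
  k=0: a=17, p=17, q=1
  k=1: a=1, p=18, q=1
  k=2: a=13, p=251, q=14
  k=3: a=6, p=1524, q=85
  k=4: a=9, p=13967, q=779

13967/779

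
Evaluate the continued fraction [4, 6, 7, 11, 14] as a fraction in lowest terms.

Using pₖ = aₖpₖ₋₁ + pₖ₋₂ and qₖ = aₖqₖ₋₁ + qₖ₋₂:
  k=0: a=4, p=4, q=1
  k=1: a=6, p=25, q=6
  k=2: a=7, p=179, q=43
  k=3: a=11, p=1994, q=479
  k=4: a=14, p=28095, q=6749

28095/6749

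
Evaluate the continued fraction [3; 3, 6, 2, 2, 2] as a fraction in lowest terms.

806/243

Fold from the inside: start with 2/1.
  2 + 1/2 = 5/2
  2 + 2/5 = 12/5
  6 + 5/12 = 77/12
  3 + 12/77 = 243/77
  3 + 77/243 = 806/243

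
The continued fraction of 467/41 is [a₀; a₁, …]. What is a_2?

467 = 11·41 + 16   →  a_0 = 11
41 = 2·16 + 9   →  a_1 = 2
16 = 1·9 + 7   →  a_2 = 1

1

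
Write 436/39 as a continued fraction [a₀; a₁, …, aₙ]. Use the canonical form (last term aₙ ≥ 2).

[11; 5, 1, 1, 3]

436 = 11×39 + 7
39 = 5×7 + 4
7 = 1×4 + 3
4 = 1×3 + 1
3 = 3×1 + 0  (stop)
So 436/39 = [11; 5, 1, 1, 3].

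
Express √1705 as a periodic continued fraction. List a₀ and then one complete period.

[41; 3, 2, 3, 82]

a₀ = ⌊√1705⌋ = 41.
With m₀=0, d₀=1 and mₖ₊₁ = dₖaₖ − mₖ, dₖ₊₁ = (n − mₖ₊₁²)/dₖ, aₖ₊₁ = ⌊(a₀+mₖ₊₁)/dₖ₊₁⌋:
  k=1: m=41, d=24, a=3
  k=2: m=31, d=31, a=2
  k=3: m=31, d=24, a=3
  k=4: m=41, d=1, a=82
d=1 and a=2a₀=82 at k=4, so the next step gives (m, d) = (41, 24) again — its k=1 value — and the period has length 4.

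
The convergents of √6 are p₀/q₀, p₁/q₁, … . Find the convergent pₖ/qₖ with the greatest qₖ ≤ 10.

22/9

√6 = [2; 2, 4, …] (period length 2).
Convergents:
  p_0/q_0 = 2/1
  p_1/q_1 = 5/2
  p_2/q_2 = 22/9
  p_3/q_3 = 49/20
q_2 = 9 ≤ 10 < 20 = q_3, so the answer is 22/9.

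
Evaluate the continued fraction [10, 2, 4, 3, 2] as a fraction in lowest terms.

700/67

Fold from the inside: start with 2/1.
  3 + 1/2 = 7/2
  4 + 2/7 = 30/7
  2 + 7/30 = 67/30
  10 + 30/67 = 700/67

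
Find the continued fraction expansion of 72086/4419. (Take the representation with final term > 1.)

[16; 3, 5, 16, 17]

72086 = 16·4419 + 1382
4419 = 3·1382 + 273
1382 = 5·273 + 17
273 = 16·17 + 1
17 = 17·1 + 0  (stop)
So 72086/4419 = [16; 3, 5, 16, 17].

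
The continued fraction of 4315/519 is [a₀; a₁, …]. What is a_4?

4315 = 8·519 + 163   →  a_0 = 8
519 = 3·163 + 30   →  a_1 = 3
163 = 5·30 + 13   →  a_2 = 5
30 = 2·13 + 4   →  a_3 = 2
13 = 3·4 + 1   →  a_4 = 3

3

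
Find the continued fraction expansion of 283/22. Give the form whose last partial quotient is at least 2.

[12; 1, 6, 3]

283 = 12*22 + 19
22 = 1*19 + 3
19 = 6*3 + 1
3 = 3*1 + 0  (stop)
So 283/22 = [12; 1, 6, 3].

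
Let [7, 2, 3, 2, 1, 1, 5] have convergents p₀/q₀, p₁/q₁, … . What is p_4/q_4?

171/23

Using pₖ = aₖpₖ₋₁ + pₖ₋₂, qₖ = aₖqₖ₋₁ + qₖ₋₂ (with p₋₁=1, p₋₂=0, q₋₁=0, q₋₂=1):
  k=0: a=7, p=7, q=1
  k=1: a=2, p=15, q=2
  k=2: a=3, p=52, q=7
  k=3: a=2, p=119, q=16
  k=4: a=1, p=171, q=23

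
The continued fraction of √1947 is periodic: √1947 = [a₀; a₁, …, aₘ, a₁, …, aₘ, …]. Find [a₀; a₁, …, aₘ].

[44; 8, 88]

a₀ = ⌊√1947⌋ = 44.
With m₀=0, d₀=1 and mₖ₊₁ = dₖaₖ − mₖ, dₖ₊₁ = (n − mₖ₊₁²)/dₖ, aₖ₊₁ = ⌊(a₀+mₖ₊₁)/dₖ₊₁⌋:
  k=1: m=44, d=11, a=8
  k=2: m=44, d=1, a=88
d=1 and a=2a₀=88 at k=2, so the next step gives (m, d) = (44, 11) again — its k=1 value — and the period has length 2.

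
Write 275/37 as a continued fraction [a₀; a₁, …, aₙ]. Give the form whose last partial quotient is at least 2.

275 = 7×37 + 16
37 = 2×16 + 5
16 = 3×5 + 1
5 = 5×1 + 0  (stop)
So 275/37 = [7; 2, 3, 5].

[7; 2, 3, 5]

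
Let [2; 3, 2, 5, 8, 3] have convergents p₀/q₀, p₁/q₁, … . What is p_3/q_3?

87/38

Using pₖ = aₖpₖ₋₁ + pₖ₋₂, qₖ = aₖqₖ₋₁ + qₖ₋₂ (with p₋₁=1, p₋₂=0, q₋₁=0, q₋₂=1):
  k=0: a=2, p=2, q=1
  k=1: a=3, p=7, q=3
  k=2: a=2, p=16, q=7
  k=3: a=5, p=87, q=38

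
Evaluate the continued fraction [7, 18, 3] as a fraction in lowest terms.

Fold from the inside: start with 3/1.
  18 + 1/3 = 55/3
  7 + 3/55 = 388/55

388/55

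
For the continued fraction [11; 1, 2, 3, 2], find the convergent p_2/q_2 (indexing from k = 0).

35/3

Using pₖ = aₖpₖ₋₁ + pₖ₋₂, qₖ = aₖqₖ₋₁ + qₖ₋₂ (with p₋₁=1, p₋₂=0, q₋₁=0, q₋₂=1):
  k=0: a=11, p=11, q=1
  k=1: a=1, p=12, q=1
  k=2: a=2, p=35, q=3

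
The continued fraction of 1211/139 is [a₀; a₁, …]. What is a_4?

9

1211 = 8·139 + 99   →  a_0 = 8
139 = 1·99 + 40   →  a_1 = 1
99 = 2·40 + 19   →  a_2 = 2
40 = 2·19 + 2   →  a_3 = 2
19 = 9·2 + 1   →  a_4 = 9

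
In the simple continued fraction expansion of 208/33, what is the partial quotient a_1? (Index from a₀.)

3

208 = 6·33 + 10   →  a_0 = 6
33 = 3·10 + 3   →  a_1 = 3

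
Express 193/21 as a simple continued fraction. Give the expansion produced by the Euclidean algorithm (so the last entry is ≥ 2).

[9; 5, 4]

193 = 9·21 + 4
21 = 5·4 + 1
4 = 4·1 + 0  (stop)
So 193/21 = [9; 5, 4].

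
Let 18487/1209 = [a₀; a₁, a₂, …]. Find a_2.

2

18487 = 15·1209 + 352   →  a_0 = 15
1209 = 3·352 + 153   →  a_1 = 3
352 = 2·153 + 46   →  a_2 = 2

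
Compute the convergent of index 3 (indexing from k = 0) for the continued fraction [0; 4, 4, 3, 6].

Using pₖ = aₖpₖ₋₁ + pₖ₋₂, qₖ = aₖqₖ₋₁ + qₖ₋₂ (with p₋₁=1, p₋₂=0, q₋₁=0, q₋₂=1):
  k=0: a=0, p=0, q=1
  k=1: a=4, p=1, q=4
  k=2: a=4, p=4, q=17
  k=3: a=3, p=13, q=55

13/55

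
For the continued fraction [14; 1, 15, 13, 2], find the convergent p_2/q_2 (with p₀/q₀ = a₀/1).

Using pₖ = aₖpₖ₋₁ + pₖ₋₂, qₖ = aₖqₖ₋₁ + qₖ₋₂ (with p₋₁=1, p₋₂=0, q₋₁=0, q₋₂=1):
  k=0: a=14, p=14, q=1
  k=1: a=1, p=15, q=1
  k=2: a=15, p=239, q=16

239/16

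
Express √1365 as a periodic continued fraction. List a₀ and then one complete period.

a₀ = ⌊√1365⌋ = 36.
With m₀=0, d₀=1 and mₖ₊₁ = dₖaₖ − mₖ, dₖ₊₁ = (n − mₖ₊₁²)/dₖ, aₖ₊₁ = ⌊(a₀+mₖ₊₁)/dₖ₊₁⌋:
  k=1: m=36, d=69, a=1
  k=2: m=33, d=4, a=17
  k=3: m=35, d=35, a=2
  k=4: m=35, d=4, a=17
  k=5: m=33, d=69, a=1
  k=6: m=36, d=1, a=72
d=1 and a=2a₀=72 at k=6, so the next step gives (m, d) = (36, 69) again — its k=1 value — and the period has length 6.

[36; 1, 17, 2, 17, 1, 72]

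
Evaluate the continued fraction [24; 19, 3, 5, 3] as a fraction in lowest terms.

23691/985

Using pₖ = aₖpₖ₋₁ + pₖ₋₂ and qₖ = aₖqₖ₋₁ + qₖ₋₂:
  k=0: a=24, p=24, q=1
  k=1: a=19, p=457, q=19
  k=2: a=3, p=1395, q=58
  k=3: a=5, p=7432, q=309
  k=4: a=3, p=23691, q=985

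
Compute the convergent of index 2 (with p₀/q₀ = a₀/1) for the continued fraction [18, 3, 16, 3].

898/49

Using pₖ = aₖpₖ₋₁ + pₖ₋₂, qₖ = aₖqₖ₋₁ + qₖ₋₂ (with p₋₁=1, p₋₂=0, q₋₁=0, q₋₂=1):
  k=0: a=18, p=18, q=1
  k=1: a=3, p=55, q=3
  k=2: a=16, p=898, q=49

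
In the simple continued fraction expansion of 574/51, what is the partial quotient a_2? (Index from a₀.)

574 = 11·51 + 13   →  a_0 = 11
51 = 3·13 + 12   →  a_1 = 3
13 = 1·12 + 1   →  a_2 = 1

1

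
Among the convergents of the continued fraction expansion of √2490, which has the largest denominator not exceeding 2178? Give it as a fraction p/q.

49850/999

√2490 = [49; 1, 8, 1, 98, …] (period length 4).
Convergents:
  p_0/q_0 = 49/1
  p_1/q_1 = 50/1
  p_2/q_2 = 449/9
  p_3/q_3 = 499/10
  p_4/q_4 = 49351/989
  p_5/q_5 = 49850/999
  p_6/q_6 = 448151/8981
q_5 = 999 ≤ 2178 < 8981 = q_6, so the answer is 49850/999.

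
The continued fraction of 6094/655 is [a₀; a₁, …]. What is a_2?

6094 = 9·655 + 199   →  a_0 = 9
655 = 3·199 + 58   →  a_1 = 3
199 = 3·58 + 25   →  a_2 = 3

3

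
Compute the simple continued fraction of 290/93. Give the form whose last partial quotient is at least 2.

[3; 8, 2, 5]

290 = 3*93 + 11
93 = 8*11 + 5
11 = 2*5 + 1
5 = 5*1 + 0  (stop)
So 290/93 = [3; 8, 2, 5].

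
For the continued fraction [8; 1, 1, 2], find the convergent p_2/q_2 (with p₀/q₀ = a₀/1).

Using pₖ = aₖpₖ₋₁ + pₖ₋₂, qₖ = aₖqₖ₋₁ + qₖ₋₂ (with p₋₁=1, p₋₂=0, q₋₁=0, q₋₂=1):
  k=0: a=8, p=8, q=1
  k=1: a=1, p=9, q=1
  k=2: a=1, p=17, q=2

17/2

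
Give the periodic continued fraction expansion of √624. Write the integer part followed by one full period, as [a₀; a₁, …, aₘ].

a₀ = ⌊√624⌋ = 24.
With m₀=0, d₀=1 and mₖ₊₁ = dₖaₖ − mₖ, dₖ₊₁ = (n − mₖ₊₁²)/dₖ, aₖ₊₁ = ⌊(a₀+mₖ₊₁)/dₖ₊₁⌋:
  k=1: m=24, d=48, a=1
  k=2: m=24, d=1, a=48
d=1 and a=2a₀=48 at k=2, so the next step gives (m, d) = (24, 48) again — its k=1 value — and the period has length 2.

[24; 1, 48]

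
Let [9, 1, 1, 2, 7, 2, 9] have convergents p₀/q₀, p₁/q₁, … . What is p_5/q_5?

Using pₖ = aₖpₖ₋₁ + pₖ₋₂, qₖ = aₖqₖ₋₁ + qₖ₋₂ (with p₋₁=1, p₋₂=0, q₋₁=0, q₋₂=1):
  k=0: a=9, p=9, q=1
  k=1: a=1, p=10, q=1
  k=2: a=1, p=19, q=2
  k=3: a=2, p=48, q=5
  k=4: a=7, p=355, q=37
  k=5: a=2, p=758, q=79

758/79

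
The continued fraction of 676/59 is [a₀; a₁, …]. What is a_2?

676 = 11·59 + 27   →  a_0 = 11
59 = 2·27 + 5   →  a_1 = 2
27 = 5·5 + 2   →  a_2 = 5

5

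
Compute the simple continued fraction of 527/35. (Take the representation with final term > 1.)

[15; 17, 2]

527 = 15·35 + 2
35 = 17·2 + 1
2 = 2·1 + 0  (stop)
So 527/35 = [15; 17, 2].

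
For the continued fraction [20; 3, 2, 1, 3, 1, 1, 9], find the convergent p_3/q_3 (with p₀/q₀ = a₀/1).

203/10

Using pₖ = aₖpₖ₋₁ + pₖ₋₂, qₖ = aₖqₖ₋₁ + qₖ₋₂ (with p₋₁=1, p₋₂=0, q₋₁=0, q₋₂=1):
  k=0: a=20, p=20, q=1
  k=1: a=3, p=61, q=3
  k=2: a=2, p=142, q=7
  k=3: a=1, p=203, q=10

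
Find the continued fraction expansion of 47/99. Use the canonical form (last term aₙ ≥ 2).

[0; 2, 9, 2, 2]

47 = 0*99 + 47
99 = 2*47 + 5
47 = 9*5 + 2
5 = 2*2 + 1
2 = 2*1 + 0  (stop)
So 47/99 = [0; 2, 9, 2, 2].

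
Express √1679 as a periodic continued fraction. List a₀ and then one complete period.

a₀ = ⌊√1679⌋ = 40.
With m₀=0, d₀=1 and mₖ₊₁ = dₖaₖ − mₖ, dₖ₊₁ = (n − mₖ₊₁²)/dₖ, aₖ₊₁ = ⌊(a₀+mₖ₊₁)/dₖ₊₁⌋:
  k=1: m=40, d=79, a=1
  k=2: m=39, d=2, a=39
  k=3: m=39, d=79, a=1
  k=4: m=40, d=1, a=80
d=1 and a=2a₀=80 at k=4, so the next step gives (m, d) = (40, 79) again — its k=1 value — and the period has length 4.

[40; 1, 39, 1, 80]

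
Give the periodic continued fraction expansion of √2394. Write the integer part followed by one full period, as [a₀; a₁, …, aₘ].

a₀ = ⌊√2394⌋ = 48.
With m₀=0, d₀=1 and mₖ₊₁ = dₖaₖ − mₖ, dₖ₊₁ = (n − mₖ₊₁²)/dₖ, aₖ₊₁ = ⌊(a₀+mₖ₊₁)/dₖ₊₁⌋:
  k=1: m=48, d=90, a=1
  k=2: m=42, d=7, a=12
  k=3: m=42, d=90, a=1
  k=4: m=48, d=1, a=96
d=1 and a=2a₀=96 at k=4, so the next step gives (m, d) = (48, 90) again — its k=1 value — and the period has length 4.

[48; 1, 12, 1, 96]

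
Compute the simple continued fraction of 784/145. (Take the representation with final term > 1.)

[5; 2, 2, 5, 2, 2]

784 = 5×145 + 59
145 = 2×59 + 27
59 = 2×27 + 5
27 = 5×5 + 2
5 = 2×2 + 1
2 = 2×1 + 0  (stop)
So 784/145 = [5; 2, 2, 5, 2, 2].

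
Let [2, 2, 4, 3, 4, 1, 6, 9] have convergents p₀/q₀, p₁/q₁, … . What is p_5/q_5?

377/154

Using pₖ = aₖpₖ₋₁ + pₖ₋₂, qₖ = aₖqₖ₋₁ + qₖ₋₂ (with p₋₁=1, p₋₂=0, q₋₁=0, q₋₂=1):
  k=0: a=2, p=2, q=1
  k=1: a=2, p=5, q=2
  k=2: a=4, p=22, q=9
  k=3: a=3, p=71, q=29
  k=4: a=4, p=306, q=125
  k=5: a=1, p=377, q=154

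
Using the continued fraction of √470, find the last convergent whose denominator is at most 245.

1691/78

√470 = [21; 1, 2, 8, 2, 1, 42, …] (period length 6).
Convergents:
  p_0/q_0 = 21/1
  p_1/q_1 = 22/1
  p_2/q_2 = 65/3
  p_3/q_3 = 542/25
  p_4/q_4 = 1149/53
  p_5/q_5 = 1691/78
  p_6/q_6 = 72171/3329
q_5 = 78 ≤ 245 < 3329 = q_6, so the answer is 1691/78.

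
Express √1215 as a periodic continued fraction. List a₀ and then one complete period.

[34; 1, 5, 1, 68]

a₀ = ⌊√1215⌋ = 34.
With m₀=0, d₀=1 and mₖ₊₁ = dₖaₖ − mₖ, dₖ₊₁ = (n − mₖ₊₁²)/dₖ, aₖ₊₁ = ⌊(a₀+mₖ₊₁)/dₖ₊₁⌋:
  k=1: m=34, d=59, a=1
  k=2: m=25, d=10, a=5
  k=3: m=25, d=59, a=1
  k=4: m=34, d=1, a=68
d=1 and a=2a₀=68 at k=4, so the next step gives (m, d) = (34, 59) again — its k=1 value — and the period has length 4.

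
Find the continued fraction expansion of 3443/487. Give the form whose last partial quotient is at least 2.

[7; 14, 3, 11]

3443 = 7×487 + 34
487 = 14×34 + 11
34 = 3×11 + 1
11 = 11×1 + 0  (stop)
So 3443/487 = [7; 14, 3, 11].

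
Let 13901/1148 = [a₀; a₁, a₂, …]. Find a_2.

13901 = 12·1148 + 125   →  a_0 = 12
1148 = 9·125 + 23   →  a_1 = 9
125 = 5·23 + 10   →  a_2 = 5

5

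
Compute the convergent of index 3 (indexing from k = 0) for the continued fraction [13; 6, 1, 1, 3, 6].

Using pₖ = aₖpₖ₋₁ + pₖ₋₂, qₖ = aₖqₖ₋₁ + qₖ₋₂ (with p₋₁=1, p₋₂=0, q₋₁=0, q₋₂=1):
  k=0: a=13, p=13, q=1
  k=1: a=6, p=79, q=6
  k=2: a=1, p=92, q=7
  k=3: a=1, p=171, q=13

171/13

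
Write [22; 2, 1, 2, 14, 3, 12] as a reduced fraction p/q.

97349/4351

Fold from the inside: start with 12/1.
  3 + 1/12 = 37/12
  14 + 12/37 = 530/37
  2 + 37/530 = 1097/530
  1 + 530/1097 = 1627/1097
  2 + 1097/1627 = 4351/1627
  22 + 1627/4351 = 97349/4351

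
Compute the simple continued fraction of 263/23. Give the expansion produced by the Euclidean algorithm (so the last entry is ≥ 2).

[11; 2, 3, 3]

263 = 11*23 + 10
23 = 2*10 + 3
10 = 3*3 + 1
3 = 3*1 + 0  (stop)
So 263/23 = [11; 2, 3, 3].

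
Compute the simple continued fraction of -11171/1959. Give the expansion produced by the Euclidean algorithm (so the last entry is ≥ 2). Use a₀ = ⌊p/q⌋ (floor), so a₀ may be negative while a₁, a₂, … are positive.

[-6; 3, 2, 1, 3, 2, 7, 3]

-11171 = -6×1959 + 583
1959 = 3×583 + 210
583 = 2×210 + 163
210 = 1×163 + 47
163 = 3×47 + 22
47 = 2×22 + 3
22 = 7×3 + 1
3 = 3×1 + 0  (stop)
So -11171/1959 = [-6; 3, 2, 1, 3, 2, 7, 3].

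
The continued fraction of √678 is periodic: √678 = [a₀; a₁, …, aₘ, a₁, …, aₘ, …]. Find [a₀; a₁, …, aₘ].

a₀ = ⌊√678⌋ = 26.
With m₀=0, d₀=1 and mₖ₊₁ = dₖaₖ − mₖ, dₖ₊₁ = (n − mₖ₊₁²)/dₖ, aₖ₊₁ = ⌊(a₀+mₖ₊₁)/dₖ₊₁⌋:
  k=1: m=26, d=2, a=26
  k=2: m=26, d=1, a=52
d=1 and a=2a₀=52 at k=2, so the next step gives (m, d) = (26, 2) again — its k=1 value — and the period has length 2.

[26; 26, 52]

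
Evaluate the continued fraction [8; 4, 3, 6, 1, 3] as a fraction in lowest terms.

3021/367

Using pₖ = aₖpₖ₋₁ + pₖ₋₂ and qₖ = aₖqₖ₋₁ + qₖ₋₂:
  k=0: a=8, p=8, q=1
  k=1: a=4, p=33, q=4
  k=2: a=3, p=107, q=13
  k=3: a=6, p=675, q=82
  k=4: a=1, p=782, q=95
  k=5: a=3, p=3021, q=367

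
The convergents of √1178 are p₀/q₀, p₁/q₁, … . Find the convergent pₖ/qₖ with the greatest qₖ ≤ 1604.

19186/559

√1178 = [34; 3, 9, 2, 9, 3, 68, …] (period length 6).
Convergents:
  p_0/q_0 = 34/1
  p_1/q_1 = 103/3
  p_2/q_2 = 961/28
  p_3/q_3 = 2025/59
  p_4/q_4 = 19186/559
  p_5/q_5 = 59583/1736
q_4 = 559 ≤ 1604 < 1736 = q_5, so the answer is 19186/559.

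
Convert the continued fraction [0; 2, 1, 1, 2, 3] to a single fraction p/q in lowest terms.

17/44

Fold from the inside: start with 3/1.
  2 + 1/3 = 7/3
  1 + 3/7 = 10/7
  1 + 7/10 = 17/10
  2 + 10/17 = 44/17
  0 + 17/44 = 17/44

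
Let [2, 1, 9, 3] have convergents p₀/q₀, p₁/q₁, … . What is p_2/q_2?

Using pₖ = aₖpₖ₋₁ + pₖ₋₂, qₖ = aₖqₖ₋₁ + qₖ₋₂ (with p₋₁=1, p₋₂=0, q₋₁=0, q₋₂=1):
  k=0: a=2, p=2, q=1
  k=1: a=1, p=3, q=1
  k=2: a=9, p=29, q=10

29/10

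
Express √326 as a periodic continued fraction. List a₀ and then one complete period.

a₀ = ⌊√326⌋ = 18.

[18; 18, 36]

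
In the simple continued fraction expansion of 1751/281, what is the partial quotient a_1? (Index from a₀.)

1751 = 6·281 + 65   →  a_0 = 6
281 = 4·65 + 21   →  a_1 = 4

4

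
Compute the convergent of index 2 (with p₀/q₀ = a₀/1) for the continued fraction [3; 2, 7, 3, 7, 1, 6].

Using pₖ = aₖpₖ₋₁ + pₖ₋₂, qₖ = aₖqₖ₋₁ + qₖ₋₂ (with p₋₁=1, p₋₂=0, q₋₁=0, q₋₂=1):
  k=0: a=3, p=3, q=1
  k=1: a=2, p=7, q=2
  k=2: a=7, p=52, q=15

52/15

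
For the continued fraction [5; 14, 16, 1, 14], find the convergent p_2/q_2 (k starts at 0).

Using pₖ = aₖpₖ₋₁ + pₖ₋₂, qₖ = aₖqₖ₋₁ + qₖ₋₂ (with p₋₁=1, p₋₂=0, q₋₁=0, q₋₂=1):
  k=0: a=5, p=5, q=1
  k=1: a=14, p=71, q=14
  k=2: a=16, p=1141, q=225

1141/225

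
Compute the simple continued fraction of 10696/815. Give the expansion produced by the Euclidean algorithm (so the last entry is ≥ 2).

10696 = 13×815 + 101
815 = 8×101 + 7
101 = 14×7 + 3
7 = 2×3 + 1
3 = 3×1 + 0  (stop)
So 10696/815 = [13; 8, 14, 2, 3].

[13; 8, 14, 2, 3]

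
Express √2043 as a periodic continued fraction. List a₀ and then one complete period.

[45; 5, 90]

a₀ = ⌊√2043⌋ = 45.
With m₀=0, d₀=1 and mₖ₊₁ = dₖaₖ − mₖ, dₖ₊₁ = (n − mₖ₊₁²)/dₖ, aₖ₊₁ = ⌊(a₀+mₖ₊₁)/dₖ₊₁⌋:
  k=1: m=45, d=18, a=5
  k=2: m=45, d=1, a=90
d=1 and a=2a₀=90 at k=2, so the next step gives (m, d) = (45, 18) again — its k=1 value — and the period has length 2.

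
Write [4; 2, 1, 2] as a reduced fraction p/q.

35/8

Fold from the inside: start with 2/1.
  1 + 1/2 = 3/2
  2 + 2/3 = 8/3
  4 + 3/8 = 35/8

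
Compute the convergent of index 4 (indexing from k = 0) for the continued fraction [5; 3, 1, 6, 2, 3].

Using pₖ = aₖpₖ₋₁ + pₖ₋₂, qₖ = aₖqₖ₋₁ + qₖ₋₂ (with p₋₁=1, p₋₂=0, q₋₁=0, q₋₂=1):
  k=0: a=5, p=5, q=1
  k=1: a=3, p=16, q=3
  k=2: a=1, p=21, q=4
  k=3: a=6, p=142, q=27
  k=4: a=2, p=305, q=58

305/58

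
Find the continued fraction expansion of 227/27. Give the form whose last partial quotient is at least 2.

227 = 8·27 + 11
27 = 2·11 + 5
11 = 2·5 + 1
5 = 5·1 + 0  (stop)
So 227/27 = [8; 2, 2, 5].

[8; 2, 2, 5]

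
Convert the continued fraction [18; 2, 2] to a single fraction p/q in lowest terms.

92/5

Fold from the inside: start with 2/1.
  2 + 1/2 = 5/2
  18 + 2/5 = 92/5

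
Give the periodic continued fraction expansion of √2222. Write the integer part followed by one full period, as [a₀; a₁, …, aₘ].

[47; 7, 4, 7, 94]

a₀ = ⌊√2222⌋ = 47.
With m₀=0, d₀=1 and mₖ₊₁ = dₖaₖ − mₖ, dₖ₊₁ = (n − mₖ₊₁²)/dₖ, aₖ₊₁ = ⌊(a₀+mₖ₊₁)/dₖ₊₁⌋:
  k=1: m=47, d=13, a=7
  k=2: m=44, d=22, a=4
  k=3: m=44, d=13, a=7
  k=4: m=47, d=1, a=94
d=1 and a=2a₀=94 at k=4, so the next step gives (m, d) = (47, 13) again — its k=1 value — and the period has length 4.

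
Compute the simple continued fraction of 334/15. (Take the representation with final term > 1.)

[22; 3, 1, 3]

334 = 22×15 + 4
15 = 3×4 + 3
4 = 1×3 + 1
3 = 3×1 + 0  (stop)
So 334/15 = [22; 3, 1, 3].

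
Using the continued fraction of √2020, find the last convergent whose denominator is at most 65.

√2020 = [44; 1, 16, 1, 88, …] (period length 4).
Convergents:
  p_0/q_0 = 44/1
  p_1/q_1 = 45/1
  p_2/q_2 = 764/17
  p_3/q_3 = 809/18
  p_4/q_4 = 71956/1601
q_3 = 18 ≤ 65 < 1601 = q_4, so the answer is 809/18.

809/18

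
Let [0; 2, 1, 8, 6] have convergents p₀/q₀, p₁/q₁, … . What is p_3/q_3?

9/26

Using pₖ = aₖpₖ₋₁ + pₖ₋₂, qₖ = aₖqₖ₋₁ + qₖ₋₂ (with p₋₁=1, p₋₂=0, q₋₁=0, q₋₂=1):
  k=0: a=0, p=0, q=1
  k=1: a=2, p=1, q=2
  k=2: a=1, p=1, q=3
  k=3: a=8, p=9, q=26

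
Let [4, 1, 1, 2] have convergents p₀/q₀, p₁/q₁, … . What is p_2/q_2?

Using pₖ = aₖpₖ₋₁ + pₖ₋₂, qₖ = aₖqₖ₋₁ + qₖ₋₂ (with p₋₁=1, p₋₂=0, q₋₁=0, q₋₂=1):
  k=0: a=4, p=4, q=1
  k=1: a=1, p=5, q=1
  k=2: a=1, p=9, q=2

9/2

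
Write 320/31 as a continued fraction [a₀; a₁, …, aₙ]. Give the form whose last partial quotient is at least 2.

320 = 10·31 + 10
31 = 3·10 + 1
10 = 10·1 + 0  (stop)
So 320/31 = [10; 3, 10].

[10; 3, 10]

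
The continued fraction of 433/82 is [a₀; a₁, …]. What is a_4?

433 = 5·82 + 23   →  a_0 = 5
82 = 3·23 + 13   →  a_1 = 3
23 = 1·13 + 10   →  a_2 = 1
13 = 1·10 + 3   →  a_3 = 1
10 = 3·3 + 1   →  a_4 = 3

3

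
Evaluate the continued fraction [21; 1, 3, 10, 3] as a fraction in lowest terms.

2763/127

Fold from the inside: start with 3/1.
  10 + 1/3 = 31/3
  3 + 3/31 = 96/31
  1 + 31/96 = 127/96
  21 + 96/127 = 2763/127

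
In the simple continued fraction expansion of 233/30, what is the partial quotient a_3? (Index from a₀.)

233 = 7·30 + 23   →  a_0 = 7
30 = 1·23 + 7   →  a_1 = 1
23 = 3·7 + 2   →  a_2 = 3
7 = 3·2 + 1   →  a_3 = 3

3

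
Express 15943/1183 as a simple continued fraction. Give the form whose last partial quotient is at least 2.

15943 = 13×1183 + 564
1183 = 2×564 + 55
564 = 10×55 + 14
55 = 3×14 + 13
14 = 1×13 + 1
13 = 13×1 + 0  (stop)
So 15943/1183 = [13; 2, 10, 3, 1, 13].

[13; 2, 10, 3, 1, 13]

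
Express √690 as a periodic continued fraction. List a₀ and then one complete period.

[26; 3, 1, 2, 1, 3, 52]

a₀ = ⌊√690⌋ = 26.
With m₀=0, d₀=1 and mₖ₊₁ = dₖaₖ − mₖ, dₖ₊₁ = (n − mₖ₊₁²)/dₖ, aₖ₊₁ = ⌊(a₀+mₖ₊₁)/dₖ₊₁⌋:
  k=1: m=26, d=14, a=3
  k=2: m=16, d=31, a=1
  k=3: m=15, d=15, a=2
  k=4: m=15, d=31, a=1
  k=5: m=16, d=14, a=3
  k=6: m=26, d=1, a=52
d=1 and a=2a₀=52 at k=6, so the next step gives (m, d) = (26, 14) again — its k=1 value — and the period has length 6.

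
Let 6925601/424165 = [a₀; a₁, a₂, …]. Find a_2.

6925601 = 16·424165 + 138961   →  a_0 = 16
424165 = 3·138961 + 7282   →  a_1 = 3
138961 = 19·7282 + 603   →  a_2 = 19

19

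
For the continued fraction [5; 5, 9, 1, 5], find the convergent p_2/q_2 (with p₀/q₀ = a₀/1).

Using pₖ = aₖpₖ₋₁ + pₖ₋₂, qₖ = aₖqₖ₋₁ + qₖ₋₂ (with p₋₁=1, p₋₂=0, q₋₁=0, q₋₂=1):
  k=0: a=5, p=5, q=1
  k=1: a=5, p=26, q=5
  k=2: a=9, p=239, q=46

239/46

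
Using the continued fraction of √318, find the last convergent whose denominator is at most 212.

3727/209

√318 = [17; 1, 4, 1, 34, …] (period length 4).
Convergents:
  p_0/q_0 = 17/1
  p_1/q_1 = 18/1
  p_2/q_2 = 89/5
  p_3/q_3 = 107/6
  p_4/q_4 = 3727/209
  p_5/q_5 = 3834/215
q_4 = 209 ≤ 212 < 215 = q_5, so the answer is 3727/209.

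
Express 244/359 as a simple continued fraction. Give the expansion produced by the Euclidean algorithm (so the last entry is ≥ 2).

244 = 0×359 + 244
359 = 1×244 + 115
244 = 2×115 + 14
115 = 8×14 + 3
14 = 4×3 + 2
3 = 1×2 + 1
2 = 2×1 + 0  (stop)
So 244/359 = [0; 1, 2, 8, 4, 1, 2].

[0; 1, 2, 8, 4, 1, 2]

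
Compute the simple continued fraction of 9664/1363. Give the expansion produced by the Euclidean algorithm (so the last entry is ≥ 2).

9664 = 7*1363 + 123
1363 = 11*123 + 10
123 = 12*10 + 3
10 = 3*3 + 1
3 = 3*1 + 0  (stop)
So 9664/1363 = [7; 11, 12, 3, 3].

[7; 11, 12, 3, 3]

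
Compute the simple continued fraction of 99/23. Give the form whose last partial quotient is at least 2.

99 = 4*23 + 7
23 = 3*7 + 2
7 = 3*2 + 1
2 = 2*1 + 0  (stop)
So 99/23 = [4; 3, 3, 2].

[4; 3, 3, 2]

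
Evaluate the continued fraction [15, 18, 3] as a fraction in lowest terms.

Fold from the inside: start with 3/1.
  18 + 1/3 = 55/3
  15 + 3/55 = 828/55

828/55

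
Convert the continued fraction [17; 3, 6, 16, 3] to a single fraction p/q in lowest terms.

Fold from the inside: start with 3/1.
  16 + 1/3 = 49/3
  6 + 3/49 = 297/49
  3 + 49/297 = 940/297
  17 + 297/940 = 16277/940

16277/940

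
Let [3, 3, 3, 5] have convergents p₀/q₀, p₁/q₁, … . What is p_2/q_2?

Using pₖ = aₖpₖ₋₁ + pₖ₋₂, qₖ = aₖqₖ₋₁ + qₖ₋₂ (with p₋₁=1, p₋₂=0, q₋₁=0, q₋₂=1):
  k=0: a=3, p=3, q=1
  k=1: a=3, p=10, q=3
  k=2: a=3, p=33, q=10

33/10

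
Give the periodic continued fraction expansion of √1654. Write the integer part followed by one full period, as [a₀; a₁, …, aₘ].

a₀ = ⌊√1654⌋ = 40.
With m₀=0, d₀=1 and mₖ₊₁ = dₖaₖ − mₖ, dₖ₊₁ = (n − mₖ₊₁²)/dₖ, aₖ₊₁ = ⌊(a₀+mₖ₊₁)/dₖ₊₁⌋:
  k=1: m=40, d=54, a=1
  k=2: m=14, d=27, a=2
  k=3: m=40, d=2, a=40
  k=4: m=40, d=27, a=2
  k=5: m=14, d=54, a=1
  k=6: m=40, d=1, a=80
d=1 and a=2a₀=80 at k=6, so the next step gives (m, d) = (40, 54) again — its k=1 value — and the period has length 6.

[40; 1, 2, 40, 2, 1, 80]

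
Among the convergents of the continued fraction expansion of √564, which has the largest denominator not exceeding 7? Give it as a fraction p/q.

√564 = [23; 1, 2, 1, 46, …] (period length 4).
Convergents:
  p_0/q_0 = 23/1
  p_1/q_1 = 24/1
  p_2/q_2 = 71/3
  p_3/q_3 = 95/4
  p_4/q_4 = 4441/187
q_3 = 4 ≤ 7 < 187 = q_4, so the answer is 95/4.

95/4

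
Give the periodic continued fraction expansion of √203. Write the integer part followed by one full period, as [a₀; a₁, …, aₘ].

[14; 4, 28]

a₀ = ⌊√203⌋ = 14.
With m₀=0, d₀=1 and mₖ₊₁ = dₖaₖ − mₖ, dₖ₊₁ = (n − mₖ₊₁²)/dₖ, aₖ₊₁ = ⌊(a₀+mₖ₊₁)/dₖ₊₁⌋:
  k=1: m=14, d=7, a=4
  k=2: m=14, d=1, a=28
d=1 and a=2a₀=28 at k=2, so the next step gives (m, d) = (14, 7) again — its k=1 value — and the period has length 2.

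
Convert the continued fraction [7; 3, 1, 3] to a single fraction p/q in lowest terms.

109/15

Using pₖ = aₖpₖ₋₁ + pₖ₋₂ and qₖ = aₖqₖ₋₁ + qₖ₋₂:
  k=0: a=7, p=7, q=1
  k=1: a=3, p=22, q=3
  k=2: a=1, p=29, q=4
  k=3: a=3, p=109, q=15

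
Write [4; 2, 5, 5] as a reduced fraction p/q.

254/57

Using pₖ = aₖpₖ₋₁ + pₖ₋₂ and qₖ = aₖqₖ₋₁ + qₖ₋₂:
  k=0: a=4, p=4, q=1
  k=1: a=2, p=9, q=2
  k=2: a=5, p=49, q=11
  k=3: a=5, p=254, q=57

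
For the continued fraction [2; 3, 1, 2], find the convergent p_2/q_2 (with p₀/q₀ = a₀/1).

Using pₖ = aₖpₖ₋₁ + pₖ₋₂, qₖ = aₖqₖ₋₁ + qₖ₋₂ (with p₋₁=1, p₋₂=0, q₋₁=0, q₋₂=1):
  k=0: a=2, p=2, q=1
  k=1: a=3, p=7, q=3
  k=2: a=1, p=9, q=4

9/4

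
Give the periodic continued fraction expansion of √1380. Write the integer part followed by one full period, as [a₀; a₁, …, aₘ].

[37; 6, 1, 2, 1, 6, 74]

a₀ = ⌊√1380⌋ = 37.
With m₀=0, d₀=1 and mₖ₊₁ = dₖaₖ − mₖ, dₖ₊₁ = (n − mₖ₊₁²)/dₖ, aₖ₊₁ = ⌊(a₀+mₖ₊₁)/dₖ₊₁⌋:
  k=1: m=37, d=11, a=6
  k=2: m=29, d=49, a=1
  k=3: m=20, d=20, a=2
  k=4: m=20, d=49, a=1
  k=5: m=29, d=11, a=6
  k=6: m=37, d=1, a=74
d=1 and a=2a₀=74 at k=6, so the next step gives (m, d) = (37, 11) again — its k=1 value — and the period has length 6.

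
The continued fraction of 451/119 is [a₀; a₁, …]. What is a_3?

451 = 3·119 + 94   →  a_0 = 3
119 = 1·94 + 25   →  a_1 = 1
94 = 3·25 + 19   →  a_2 = 3
25 = 1·19 + 6   →  a_3 = 1

1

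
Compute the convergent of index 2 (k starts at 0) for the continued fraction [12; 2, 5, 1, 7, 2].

137/11

Using pₖ = aₖpₖ₋₁ + pₖ₋₂, qₖ = aₖqₖ₋₁ + qₖ₋₂ (with p₋₁=1, p₋₂=0, q₋₁=0, q₋₂=1):
  k=0: a=12, p=12, q=1
  k=1: a=2, p=25, q=2
  k=2: a=5, p=137, q=11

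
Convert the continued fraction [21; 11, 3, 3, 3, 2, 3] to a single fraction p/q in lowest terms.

62211/2950

Using pₖ = aₖpₖ₋₁ + pₖ₋₂ and qₖ = aₖqₖ₋₁ + qₖ₋₂:
  k=0: a=21, p=21, q=1
  k=1: a=11, p=232, q=11
  k=2: a=3, p=717, q=34
  k=3: a=3, p=2383, q=113
  k=4: a=3, p=7866, q=373
  k=5: a=2, p=18115, q=859
  k=6: a=3, p=62211, q=2950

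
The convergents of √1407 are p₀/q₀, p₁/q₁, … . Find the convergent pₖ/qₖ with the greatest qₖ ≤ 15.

√1407 = [37; 1, 1, 24, 1, 1, 74, …] (period length 6).
Convergents:
  p_0/q_0 = 37/1
  p_1/q_1 = 38/1
  p_2/q_2 = 75/2
  p_3/q_3 = 1838/49
q_2 = 2 ≤ 15 < 49 = q_3, so the answer is 75/2.

75/2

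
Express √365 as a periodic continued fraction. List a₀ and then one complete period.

a₀ = ⌊√365⌋ = 19.
With m₀=0, d₀=1 and mₖ₊₁ = dₖaₖ − mₖ, dₖ₊₁ = (n − mₖ₊₁²)/dₖ, aₖ₊₁ = ⌊(a₀+mₖ₊₁)/dₖ₊₁⌋:
  k=1: m=19, d=4, a=9
  k=2: m=17, d=19, a=1
  k=3: m=2, d=19, a=1
  k=4: m=17, d=4, a=9
  k=5: m=19, d=1, a=38
d=1 and a=2a₀=38 at k=5, so the next step gives (m, d) = (19, 4) again — its k=1 value — and the period has length 5.

[19; 9, 1, 1, 9, 38]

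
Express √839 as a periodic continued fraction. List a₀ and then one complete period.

[28; 1, 27, 1, 56]

a₀ = ⌊√839⌋ = 28.
With m₀=0, d₀=1 and mₖ₊₁ = dₖaₖ − mₖ, dₖ₊₁ = (n − mₖ₊₁²)/dₖ, aₖ₊₁ = ⌊(a₀+mₖ₊₁)/dₖ₊₁⌋:
  k=1: m=28, d=55, a=1
  k=2: m=27, d=2, a=27
  k=3: m=27, d=55, a=1
  k=4: m=28, d=1, a=56
d=1 and a=2a₀=56 at k=4, so the next step gives (m, d) = (28, 55) again — its k=1 value — and the period has length 4.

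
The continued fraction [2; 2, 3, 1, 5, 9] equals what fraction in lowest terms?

Fold from the inside: start with 9/1.
  5 + 1/9 = 46/9
  1 + 9/46 = 55/46
  3 + 46/55 = 211/55
  2 + 55/211 = 477/211
  2 + 211/477 = 1165/477

1165/477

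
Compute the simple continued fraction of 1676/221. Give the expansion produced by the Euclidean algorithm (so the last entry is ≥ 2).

1676 = 7×221 + 129
221 = 1×129 + 92
129 = 1×92 + 37
92 = 2×37 + 18
37 = 2×18 + 1
18 = 18×1 + 0  (stop)
So 1676/221 = [7; 1, 1, 2, 2, 18].

[7; 1, 1, 2, 2, 18]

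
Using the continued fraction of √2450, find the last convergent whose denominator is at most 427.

19601/396

√2450 = [49; 2, 98, …] (period length 2).
Convergents:
  p_0/q_0 = 49/1
  p_1/q_1 = 99/2
  p_2/q_2 = 9751/197
  p_3/q_3 = 19601/396
  p_4/q_4 = 1930649/39005
q_3 = 396 ≤ 427 < 39005 = q_4, so the answer is 19601/396.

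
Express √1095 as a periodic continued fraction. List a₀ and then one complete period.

a₀ = ⌊√1095⌋ = 33.
With m₀=0, d₀=1 and mₖ₊₁ = dₖaₖ − mₖ, dₖ₊₁ = (n − mₖ₊₁²)/dₖ, aₖ₊₁ = ⌊(a₀+mₖ₊₁)/dₖ₊₁⌋:
  k=1: m=33, d=6, a=11
  k=2: m=33, d=1, a=66
d=1 and a=2a₀=66 at k=2, so the next step gives (m, d) = (33, 6) again — its k=1 value — and the period has length 2.

[33; 11, 66]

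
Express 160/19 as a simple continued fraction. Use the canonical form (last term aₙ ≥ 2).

[8; 2, 2, 1, 2]

160 = 8·19 + 8
19 = 2·8 + 3
8 = 2·3 + 2
3 = 1·2 + 1
2 = 2·1 + 0  (stop)
So 160/19 = [8; 2, 2, 1, 2].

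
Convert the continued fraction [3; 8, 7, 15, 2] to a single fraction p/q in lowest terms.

Fold from the inside: start with 2/1.
  15 + 1/2 = 31/2
  7 + 2/31 = 219/31
  8 + 31/219 = 1783/219
  3 + 219/1783 = 5568/1783

5568/1783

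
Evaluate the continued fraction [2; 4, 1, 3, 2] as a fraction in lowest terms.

Using pₖ = aₖpₖ₋₁ + pₖ₋₂ and qₖ = aₖqₖ₋₁ + qₖ₋₂:
  k=0: a=2, p=2, q=1
  k=1: a=4, p=9, q=4
  k=2: a=1, p=11, q=5
  k=3: a=3, p=42, q=19
  k=4: a=2, p=95, q=43

95/43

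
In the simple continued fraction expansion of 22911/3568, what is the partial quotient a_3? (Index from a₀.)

22911 = 6·3568 + 1503   →  a_0 = 6
3568 = 2·1503 + 562   →  a_1 = 2
1503 = 2·562 + 379   →  a_2 = 2
562 = 1·379 + 183   →  a_3 = 1

1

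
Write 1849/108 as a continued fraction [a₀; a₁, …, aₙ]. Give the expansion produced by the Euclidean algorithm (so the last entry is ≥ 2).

1849 = 17*108 + 13
108 = 8*13 + 4
13 = 3*4 + 1
4 = 4*1 + 0  (stop)
So 1849/108 = [17; 8, 3, 4].

[17; 8, 3, 4]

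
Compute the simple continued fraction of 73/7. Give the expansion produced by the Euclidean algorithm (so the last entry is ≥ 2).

73 = 10·7 + 3
7 = 2·3 + 1
3 = 3·1 + 0  (stop)
So 73/7 = [10; 2, 3].

[10; 2, 3]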